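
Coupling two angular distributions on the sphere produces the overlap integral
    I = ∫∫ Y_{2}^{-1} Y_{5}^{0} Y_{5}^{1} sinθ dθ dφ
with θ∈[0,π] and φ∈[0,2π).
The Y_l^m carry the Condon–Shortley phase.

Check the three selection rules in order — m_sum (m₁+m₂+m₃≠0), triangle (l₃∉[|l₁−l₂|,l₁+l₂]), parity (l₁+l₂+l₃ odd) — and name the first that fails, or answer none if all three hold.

none

azimuthal sum: -1 + 0 + 1 = 0  ✓
3 ≤ 5 ≤ 7 (triangle on l)  ✓
L = 2 + 5 + 5 = 12 (even)  ✓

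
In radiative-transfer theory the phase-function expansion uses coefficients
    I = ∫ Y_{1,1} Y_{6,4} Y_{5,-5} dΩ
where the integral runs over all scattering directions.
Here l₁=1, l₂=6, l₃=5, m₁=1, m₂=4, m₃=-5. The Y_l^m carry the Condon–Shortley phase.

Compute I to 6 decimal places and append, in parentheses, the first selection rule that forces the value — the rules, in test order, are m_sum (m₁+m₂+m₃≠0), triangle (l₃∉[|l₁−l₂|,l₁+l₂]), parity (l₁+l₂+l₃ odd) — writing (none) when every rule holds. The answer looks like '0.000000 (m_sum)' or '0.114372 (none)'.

0.040859 (none)

m-sum 0 ✓  L=12 even ✓  5≤5≤7 ✓
Π(2lᵢ+1) = 3×13×11 = 429
triangle coeff Δ(1,6,5) = 1/858
Σ_t [1,1]: t=1:−1/14400 = -1/14400
(3j)²=6/143 [(1 6 5; 0 0 0)], sign=+1
Σ_t [0,0]: t=0:+1/7257600 = 1/7257600
(3j)²=1/858 [(1 6 5; 1 4 -5)], sign=+1
⇒ 4πI² = 3/143
I = (+1)√(3/143/(4π)) = 0.04085899
No selection rule forces the value: the integral is nonzero (none).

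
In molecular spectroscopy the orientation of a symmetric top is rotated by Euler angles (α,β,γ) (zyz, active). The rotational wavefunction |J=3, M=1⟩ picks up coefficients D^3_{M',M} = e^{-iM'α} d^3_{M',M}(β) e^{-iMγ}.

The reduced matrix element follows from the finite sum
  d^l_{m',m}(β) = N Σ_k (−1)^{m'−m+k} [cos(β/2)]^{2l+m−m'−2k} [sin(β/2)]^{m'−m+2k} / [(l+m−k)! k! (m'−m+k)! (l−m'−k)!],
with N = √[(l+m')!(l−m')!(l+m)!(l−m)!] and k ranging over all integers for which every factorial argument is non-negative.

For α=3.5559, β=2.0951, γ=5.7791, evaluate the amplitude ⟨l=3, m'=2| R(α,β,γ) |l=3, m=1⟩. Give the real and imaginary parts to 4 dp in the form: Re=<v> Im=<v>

Split into d^3_{2,1}(β=2.0951) × two z-phases.
c=cos(2.095100/2)=0.499695, s=sin(2.095100/2)=0.866202; N=√[120·1·24·2]=75.894664
Admissible k: 0..1 (factorial args all ≥0)
  k=0: (−1)^1·75.8947/(24)·0.4997^5·0.8662^1 = -0.085338
  k=1: (−1)^2·75.8947/(12)·0.4997^3·0.8662^3 = +0.512863
d^3_{2,1}(2.0951) = -0.085338 +0.512863 = +0.427525
D = (+0.675897-0.736996i)·(+0.427525)·(+0.875617+0.483007i) = +0.405208-0.136322i

Re=0.4052 Im=-0.1363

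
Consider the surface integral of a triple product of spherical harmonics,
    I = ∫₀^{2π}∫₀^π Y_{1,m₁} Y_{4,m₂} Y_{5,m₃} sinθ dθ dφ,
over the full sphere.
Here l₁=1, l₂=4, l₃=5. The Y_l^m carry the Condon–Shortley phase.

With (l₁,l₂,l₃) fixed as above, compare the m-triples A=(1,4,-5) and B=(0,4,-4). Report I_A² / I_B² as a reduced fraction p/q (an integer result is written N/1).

5/1

l's match ⇒ only the (l;m) 3-j factors differ between A and B.
A: triangle coeff Δ(1,4,5) = 1/495; Σ_t [0,0]: t=0:+1/80640 = 1/80640; (3j)²=1/11 [(1 4 5; 1 4 -5)], sign=+1
B: triangle coeff Δ(1,4,5) = 1/495; Σ_t [0,0]: t=0:+1/40320 = 1/40320; (3j)²=1/55 [(1 4 5; 0 4 -4)], sign=-1
I_A²/I_B² = (1/11)/(1/55) = 5/1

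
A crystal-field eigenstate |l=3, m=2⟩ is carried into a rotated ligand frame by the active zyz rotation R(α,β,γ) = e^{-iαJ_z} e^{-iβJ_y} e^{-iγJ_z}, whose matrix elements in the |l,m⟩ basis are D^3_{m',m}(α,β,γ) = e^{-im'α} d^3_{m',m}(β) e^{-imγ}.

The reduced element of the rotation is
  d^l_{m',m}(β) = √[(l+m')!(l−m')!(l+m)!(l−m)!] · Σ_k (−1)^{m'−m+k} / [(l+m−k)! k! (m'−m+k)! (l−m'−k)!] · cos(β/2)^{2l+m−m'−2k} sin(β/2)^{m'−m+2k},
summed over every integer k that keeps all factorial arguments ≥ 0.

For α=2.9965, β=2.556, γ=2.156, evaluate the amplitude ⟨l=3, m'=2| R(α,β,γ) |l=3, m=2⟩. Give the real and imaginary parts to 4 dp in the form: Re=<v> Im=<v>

Re=0.0199 Im=-0.0241

D^3_{2,2}(2.9965,2.5560,2.1560) = e^{-i·2·2.9965}·d^3_{2,2}(2.5560)·e^{-i·2·2.1560}. Compute d first:
c=cos(2.556000/2)=0.288631, s=sin(2.556000/2)=0.957441; N=√[120·1·120·1]=120.000000
k∈{0,1} keeps every argument non-negative
  k=0: (−1)^0·120.0000/(120)·0.2886^6·0.9574^0 = +0.000578
  k=1: (−1)^1·120.0000/(24)·0.2886^4·0.9574^2 = -0.031810
d^3_{2,2}(2.5560) = +0.000578 -0.031810 = -0.031232
Phases: e^{-i·(2)·2.9965}=+0.958191+0.286130i, e^{-i·(2)·2.1560}=-0.389777+0.920909i ⇒ D=+0.019894-0.024076i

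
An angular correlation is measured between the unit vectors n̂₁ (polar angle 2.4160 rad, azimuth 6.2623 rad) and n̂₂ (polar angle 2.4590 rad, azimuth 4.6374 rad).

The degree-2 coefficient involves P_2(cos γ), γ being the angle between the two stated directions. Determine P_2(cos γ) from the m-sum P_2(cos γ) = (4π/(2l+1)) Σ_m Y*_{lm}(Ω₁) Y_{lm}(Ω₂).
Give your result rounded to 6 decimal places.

Term-by-term m-sum for l=2 (normalisation 4π/5 = 2.513274):
  m=-2: (+0.169942-0.007103i) × (-0.151980-0.022966i) = -0.025991-0.002823i  (running Σ = -0.025991-0.002823i)
  m=-1: (-0.383431+0.008009i) × (+0.028330-0.377075i) = -0.007842+0.144809i  (running Σ = -0.033833+0.141986i)
  m=0: (+0.214147-0.000000i) × (+0.254284+0.000000i) = +0.054454+0.000000i  (running Σ = +0.020621+0.141986i)
  m=1: (+0.383431+0.008009i) × (-0.028330-0.377075i) = -0.007842-0.144809i  (running Σ = +0.012779-0.002823i)
  m=2: (+0.169942+0.007103i) × (-0.151980+0.022966i) = -0.025991+0.002823i  (running Σ = -0.013212+0.000000i)
Σ over m = -0.013212+0.000000i; ×(4π/5) → -0.033206+0.000000i. Real part: -0.033206

-0.033206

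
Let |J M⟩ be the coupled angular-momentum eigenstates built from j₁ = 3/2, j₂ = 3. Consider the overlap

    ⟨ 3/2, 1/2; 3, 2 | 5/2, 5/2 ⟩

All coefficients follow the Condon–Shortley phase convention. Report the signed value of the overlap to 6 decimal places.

-0.597614  (= −√(5/14))

triangle: 2!*1!*4!/8! = 48/40320
(j±m)!: 2!*1!*5!*1!*5!*0! = 28800
prefactor² = (2J+1)*Δ*N² = 1440/7
  k=1: −1/(1!*1!*0!*4!*1!*0!) = -1/24
Σ = -1/24  ⇒  CG² = 1440/7*(-1/24)² = 5/14
CG = −√(5/14) = -0.597614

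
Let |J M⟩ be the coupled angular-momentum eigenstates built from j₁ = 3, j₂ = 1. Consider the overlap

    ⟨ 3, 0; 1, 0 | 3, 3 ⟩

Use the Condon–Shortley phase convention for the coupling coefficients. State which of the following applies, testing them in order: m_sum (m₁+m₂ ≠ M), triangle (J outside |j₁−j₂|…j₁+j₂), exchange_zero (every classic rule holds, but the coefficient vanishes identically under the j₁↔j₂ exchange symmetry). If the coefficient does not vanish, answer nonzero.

m-sum: m₁+m₂ = 0+0 = 0, M = 3  ✗ ⇒ coefficient is 0

m_sum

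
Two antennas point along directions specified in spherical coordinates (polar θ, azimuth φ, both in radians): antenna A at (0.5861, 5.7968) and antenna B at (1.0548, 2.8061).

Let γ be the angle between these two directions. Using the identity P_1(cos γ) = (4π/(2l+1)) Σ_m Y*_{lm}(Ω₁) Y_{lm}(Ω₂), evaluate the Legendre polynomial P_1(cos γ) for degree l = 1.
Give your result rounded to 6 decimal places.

Addition theorem: P_1(cos γ) = (4π/3) Σ_m Y*_{lm}(Ω₁) Y_{lm}(Ω₂), m = −1…1:
  [-1]  conj(Y_{1,-1})(Ω₁) = (0.168936, -0.089326) ; Y_{1,-1}(Ω₂) = (-0.283757, -0.098939) ; Δ = (-0.056775, 0.008633)
  [+0]  conj(Y_{1,0})(Ω₁) = (0.407057, -0.000000) ; Y_{1,0}(Ω₂) = (0.241077, 0.000000) ; Δ = (0.098132, 0.000000)
  [+1]  conj(Y_{1,1})(Ω₁) = (-0.168936, -0.089326) ; Y_{1,1}(Ω₂) = (0.283757, -0.098939) ; Δ = (-0.056775, -0.008633)
Accumulated sum (-0.015417, 0.000000); after 4π/(2l+1) scaling, (-0.064580, 0.000000) ⇒ P_1 = -0.064580

-0.064580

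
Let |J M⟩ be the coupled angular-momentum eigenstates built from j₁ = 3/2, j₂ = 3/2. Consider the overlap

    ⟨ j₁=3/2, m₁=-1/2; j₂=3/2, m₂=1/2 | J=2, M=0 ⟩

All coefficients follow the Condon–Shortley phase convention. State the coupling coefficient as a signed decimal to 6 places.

j₁+j₂−J=1  J+j₁−j₂=2  J−j₁+j₂=2  j₁+j₂+J+1=6
(j₁±m₁, j₂±m₂, J±M) = (1,2,2,1,2,2)
P² = 4/9
sum k=0..1:
  [0] +1/4 = 1/4
  [1] −1/1 = -1
S = -3/4
C² = P²·S² = 1/4 ; C = -0.500000

−√(1/4) ≈ -0.500000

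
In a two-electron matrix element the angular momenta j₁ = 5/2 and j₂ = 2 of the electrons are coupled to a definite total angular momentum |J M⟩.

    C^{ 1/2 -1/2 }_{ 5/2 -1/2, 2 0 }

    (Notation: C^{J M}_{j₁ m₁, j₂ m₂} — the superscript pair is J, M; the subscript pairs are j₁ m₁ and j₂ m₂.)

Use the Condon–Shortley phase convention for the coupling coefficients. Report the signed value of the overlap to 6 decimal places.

+√(1/5) ≈ +0.447214

triangle: 4!×1!×0!/6! = 24/720
(j±m)!: 2!×3!×2!×2!×0!×1! = 48
prefactor² = (2J+1)×Δ×N² = 16/5
  k=2: +1/(2!×2!×1!×0!×0!×0!) = 1/4
Σ = 1/4  ⇒  CG² = 16/5×(1/4)² = 1/5
CG = +√(1/5) = +0.447214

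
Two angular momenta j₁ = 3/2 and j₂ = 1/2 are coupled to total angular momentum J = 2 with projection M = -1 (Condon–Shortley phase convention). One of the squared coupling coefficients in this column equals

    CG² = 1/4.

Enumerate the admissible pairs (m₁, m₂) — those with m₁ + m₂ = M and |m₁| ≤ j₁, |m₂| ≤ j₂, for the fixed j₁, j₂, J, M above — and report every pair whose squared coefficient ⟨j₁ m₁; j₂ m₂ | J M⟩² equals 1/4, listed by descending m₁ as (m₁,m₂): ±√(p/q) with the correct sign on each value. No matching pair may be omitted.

(-3/2,1/2): +√(1/4)

Admissible pairs with m₁+m₂ = M = -1: (-3/2,1/2), (-1/2,-1/2)
  (m₁,m₂)=(-1/2,-1/2): CG² = 3/4, CG = +√(3/4)
  (m₁,m₂)=(-3/2,1/2): CG² = 1/4, CG = +√(1/4)   ← matches the target
Pairs with CG² = 1/4: (-3/2,1/2): +√(1/4)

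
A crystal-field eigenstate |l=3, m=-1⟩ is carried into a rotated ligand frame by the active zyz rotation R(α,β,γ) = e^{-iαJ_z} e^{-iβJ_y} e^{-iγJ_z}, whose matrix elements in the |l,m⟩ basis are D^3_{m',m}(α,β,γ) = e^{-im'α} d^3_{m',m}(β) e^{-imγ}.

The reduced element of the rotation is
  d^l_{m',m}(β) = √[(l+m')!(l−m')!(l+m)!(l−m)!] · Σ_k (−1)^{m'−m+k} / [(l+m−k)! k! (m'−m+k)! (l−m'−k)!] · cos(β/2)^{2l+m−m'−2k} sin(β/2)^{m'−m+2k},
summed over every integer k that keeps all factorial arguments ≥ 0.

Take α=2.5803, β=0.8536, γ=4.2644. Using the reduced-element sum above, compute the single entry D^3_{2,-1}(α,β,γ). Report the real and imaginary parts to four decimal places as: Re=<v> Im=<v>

Re=-0.1895 Im=0.2370

D^3_{2,-1}(2.5803,0.8536,4.2644) = e^{-i·2·2.5803}·d^3_{2,-1}(0.8536)·e^{-i·-1·4.2644}. Compute d first:
c=cos(0.853600/2)=0.910295, s=sin(0.853600/2)=0.413960; N=√[120·1·2·24]=75.894664
The bounds max(0,m−m')=0 and min(l+m,l−m')=1 give 2 terms
  k=0: (−1)^3·75.8947/(12)·0.9103^3·0.4140^3 = -0.338417
  k=1: (−1)^4·75.8947/(24)·0.9103^1·0.4140^5 = +0.034992
d^3_{2,-1}(0.8536) = -0.338417 +0.034992 = -0.303424
Phases: e^{-i·(2)·2.5803}=+0.433354+0.901224i, e^{-i·(-1)·4.2644}=-0.433154-0.901320i ⇒ D=-0.189513+0.236962i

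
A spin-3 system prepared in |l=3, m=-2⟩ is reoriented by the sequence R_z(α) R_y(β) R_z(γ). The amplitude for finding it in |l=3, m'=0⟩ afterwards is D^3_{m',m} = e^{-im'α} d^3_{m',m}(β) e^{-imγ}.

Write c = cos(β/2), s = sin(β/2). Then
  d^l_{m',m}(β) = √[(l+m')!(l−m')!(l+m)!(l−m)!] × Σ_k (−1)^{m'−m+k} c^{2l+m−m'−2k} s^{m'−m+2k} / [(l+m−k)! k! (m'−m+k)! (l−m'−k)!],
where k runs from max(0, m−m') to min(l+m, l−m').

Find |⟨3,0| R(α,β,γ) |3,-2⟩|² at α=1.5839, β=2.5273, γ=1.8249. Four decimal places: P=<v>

P=0.1382

First d^3_{0,-2}(β=2.5273), then the phase factors e^{-i(0)α} and e^{-i(-2)γ}:
With c≡cos(β/2)=0.302340 and s≡sin(β/2)=0.953200, N=[6·6·1·120]^{1/2}=65.726707
Admissible k: 0..1 (factorial args all ≥0)
  k=0: (−1)^2·65.7267/(12)·0.3023^4·0.9532^2 = +0.041582
  k=1: (−1)^3·65.7267/(12)·0.3023^2·0.9532^4 = -0.413321
d^3_{0,-2}(2.5273) = +0.041582 -0.413321 = -0.371739
|D^3_{0,-2}|² = |d^3_{0,-2}(β)|² = (-0.371739)² = 0.138190 (the z-rotation phases have unit modulus)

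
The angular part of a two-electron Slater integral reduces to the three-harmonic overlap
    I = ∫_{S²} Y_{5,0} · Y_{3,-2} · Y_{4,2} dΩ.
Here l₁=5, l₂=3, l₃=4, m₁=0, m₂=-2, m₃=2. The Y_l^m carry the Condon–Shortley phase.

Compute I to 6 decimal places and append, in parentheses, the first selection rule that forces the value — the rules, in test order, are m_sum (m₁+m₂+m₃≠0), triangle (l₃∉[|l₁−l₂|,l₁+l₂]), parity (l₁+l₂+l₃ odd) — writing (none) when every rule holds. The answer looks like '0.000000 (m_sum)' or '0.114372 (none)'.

-0.171327 (none)

Rules hold: Σm=0, L=12 even, 2≤4≤8.
N = 11·7·9 = 693
Δ = 4!·6!·2!/13! = 1/180180
Racah Σ t=1..3: t=1:−1/576 t=2:+1/144 t=3:−1/576 = 1/288
⇒ 3j(5 3 4; 0 0 0)² = 20/1001, sgn +1
Racah Σ t=0..1: t=0:+1/2880 t=1:−1/576 = -1/720
⇒ 3j(5 3 4; 0 -2 2)² = 80/3003, sgn -1
4πI² = N·(3j₀)²·(3jₘ)² = 4800/13013
I = -1·√(0.368862/4π) = -0.17132746
No selection rule forces the value: the integral is nonzero (none).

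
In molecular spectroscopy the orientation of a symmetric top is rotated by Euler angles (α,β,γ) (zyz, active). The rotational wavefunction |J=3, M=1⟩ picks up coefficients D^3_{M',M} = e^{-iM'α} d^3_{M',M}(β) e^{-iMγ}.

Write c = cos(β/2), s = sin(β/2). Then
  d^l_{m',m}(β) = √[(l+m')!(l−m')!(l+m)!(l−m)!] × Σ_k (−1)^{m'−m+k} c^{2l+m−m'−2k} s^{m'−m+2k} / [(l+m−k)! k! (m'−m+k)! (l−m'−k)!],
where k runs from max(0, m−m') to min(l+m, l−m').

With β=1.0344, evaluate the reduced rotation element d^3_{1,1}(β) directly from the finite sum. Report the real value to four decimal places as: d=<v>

d=-0.4142

d^3_{1,1}(β=1.0344) via the finite sum:
Half-angle: c=0.869207, s=0.494448. N=√(24·2·24·2)=48.000000
k: max(0,(1)−(1))=0 … min(3+(1),3−(1))=2
  k=0: (−1)^0·48.0000/(48)·0.8692^6·0.4944^0 = +0.431260
  k=1: (−1)^1·48.0000/(6)·0.8692^4·0.4944^2 = -1.116413
  k=2: (−1)^2·48.0000/(8)·0.8692^2·0.4944^4 = +0.270945
d^3_{1,1}(1.0344) = +0.431260 -1.116413 +0.270945 = -0.414207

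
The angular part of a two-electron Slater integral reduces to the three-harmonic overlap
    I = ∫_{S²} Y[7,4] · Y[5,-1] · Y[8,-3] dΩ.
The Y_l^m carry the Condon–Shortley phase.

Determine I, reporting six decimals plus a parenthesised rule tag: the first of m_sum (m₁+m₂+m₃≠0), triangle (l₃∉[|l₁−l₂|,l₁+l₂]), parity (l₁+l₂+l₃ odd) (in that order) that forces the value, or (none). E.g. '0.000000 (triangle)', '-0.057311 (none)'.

0.095870 (none)

Rules hold: Σm=0, L=20 even, 2≤8≤12.
N = 15·11·17 = 2805
Δ = 4!·10!·6!/21! = 1/814773960
Racah Σ t=0..4: t=0:+1/87091200 t=1:−1/4976640 t=2:+1/2073600 t=3:−1/4976640 t=4:+1/87091200 = 1/9676800
⇒ 3j(7 5 8; 0 0 0)² = 360/46189, sgn +1
Racah Σ t=0..3: t=0:+1/34836480 t=1:−1/17418240 t=2:+1/69672960 t=3:−1/2612736000 = -11/746496000
⇒ 3j(7 5 8; 4 -1 -3)² = 1331/251940, sgn +1
4πI² = N·(3j₀)²·(3jₘ)² = 119790/1037153
I = +1·√(0.115499/4π) = 0.09587027
No selection rule forces the value: the integral is nonzero (none).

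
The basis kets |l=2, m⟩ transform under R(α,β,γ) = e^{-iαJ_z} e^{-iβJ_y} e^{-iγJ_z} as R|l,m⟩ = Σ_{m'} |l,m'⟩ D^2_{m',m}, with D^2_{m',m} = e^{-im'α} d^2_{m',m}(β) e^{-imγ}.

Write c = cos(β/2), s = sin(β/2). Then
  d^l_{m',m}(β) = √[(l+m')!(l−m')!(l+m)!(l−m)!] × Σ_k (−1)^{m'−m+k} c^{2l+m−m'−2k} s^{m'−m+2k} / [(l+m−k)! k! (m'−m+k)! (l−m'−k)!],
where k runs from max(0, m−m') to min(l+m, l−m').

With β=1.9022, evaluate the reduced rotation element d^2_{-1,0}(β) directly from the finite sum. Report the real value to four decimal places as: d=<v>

d^2_{-1,0}(β=1.9022) via the finite sum:
Half-angle: c=0.580788, s=0.814055. N=√(1·6·2·2)=4.898979
The bounds max(0,m−m')=1 and min(l+m,l−m')=2 give 2 terms
  k=1: (−1)^0·4.8990/(2)·0.5808^3·0.8141^1 = +0.390645
  k=2: (−1)^1·4.8990/(2)·0.5808^1·0.8141^3 = -0.767457
d^2_{-1,0}(1.9022) = +0.390645 -0.767457 = -0.376812

d=-0.3768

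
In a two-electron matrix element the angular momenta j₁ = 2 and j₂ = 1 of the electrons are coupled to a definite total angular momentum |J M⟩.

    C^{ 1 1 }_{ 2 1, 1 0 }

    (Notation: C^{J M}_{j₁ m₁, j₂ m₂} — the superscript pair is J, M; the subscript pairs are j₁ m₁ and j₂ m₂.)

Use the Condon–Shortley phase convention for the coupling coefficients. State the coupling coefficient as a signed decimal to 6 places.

-0.547723

√[3·2!2!0!/5! · 3!1!1!1!2!0!] = √(6/5)
  +(−1)^1/∏(1,1,0,0,2,0)! = -1/2  (running -1/2)
⟨..|..⟩ = √(6/5)·(-1/2) = -0.547723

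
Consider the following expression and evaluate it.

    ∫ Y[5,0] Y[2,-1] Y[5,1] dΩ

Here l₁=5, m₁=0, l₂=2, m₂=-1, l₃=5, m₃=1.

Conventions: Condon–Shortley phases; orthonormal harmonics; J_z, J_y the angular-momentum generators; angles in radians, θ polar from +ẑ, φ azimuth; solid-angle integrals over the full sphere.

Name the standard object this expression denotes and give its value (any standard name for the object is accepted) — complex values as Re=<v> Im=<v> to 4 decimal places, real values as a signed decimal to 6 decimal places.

This is a Gaunt coefficient — the integral of a triple product of spherical harmonics over the sphere.
Rules hold: Σm=0, L=12 even, 3≤5≤7.
N = 11·5·11 = 605
Δ = 2!·8!·2!/13! = 1/38610
Racah Σ t=0..2: t=0:+1/2880 t=1:−1/576 t=2:+1/2880 = -1/960
⇒ 3j(5 2 5; 0 0 0)² = 10/429, sgn +1
Racah Σ t=0..1: t=0:+1/1440 t=1:−1/1152 = -1/5760
⇒ 3j(5 2 5; 0 -1 1)² = 1/858, sgn -1
4πI² = N·(3j₀)²·(3jₘ)² = 25/1521
I = -1·√(0.0164366/4π) = -0.03616600

Gaunt coefficient, -0.036166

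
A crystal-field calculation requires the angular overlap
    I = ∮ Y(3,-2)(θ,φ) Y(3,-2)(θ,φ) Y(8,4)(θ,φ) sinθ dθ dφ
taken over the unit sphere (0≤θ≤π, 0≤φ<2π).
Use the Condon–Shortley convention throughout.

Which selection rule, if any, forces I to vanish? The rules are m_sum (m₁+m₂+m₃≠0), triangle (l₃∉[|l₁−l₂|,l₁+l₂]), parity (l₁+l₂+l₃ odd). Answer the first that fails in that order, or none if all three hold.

triangle

m₁+m₂+m₃ = -2 − 2 + 4 = 0  ✓
triangle: need |l₁−l₂| ≤ l₃ ≤ l₁+l₂ = [0,6]; l₃=8 is outside  ✗
parity: l₁+l₂+l₃ = 14 is even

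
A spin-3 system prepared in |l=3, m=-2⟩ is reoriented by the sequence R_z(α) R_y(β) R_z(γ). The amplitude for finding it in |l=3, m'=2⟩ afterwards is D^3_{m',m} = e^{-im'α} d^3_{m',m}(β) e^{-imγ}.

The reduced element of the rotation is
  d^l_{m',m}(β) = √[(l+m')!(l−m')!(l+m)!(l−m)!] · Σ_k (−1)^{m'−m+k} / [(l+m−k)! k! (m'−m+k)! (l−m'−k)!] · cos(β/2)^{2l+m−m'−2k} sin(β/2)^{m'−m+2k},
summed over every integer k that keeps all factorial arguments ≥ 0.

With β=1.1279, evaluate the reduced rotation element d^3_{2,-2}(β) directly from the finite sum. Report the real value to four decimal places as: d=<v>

d^3_{2,-2}(β=1.1279) via the finite sum:
With c≡cos(β/2)=0.845150 and s≡sin(β/2)=0.534529, N=[120·1·1·120]^{1/2}=120.000000
Admissible k: 0..1 (factorial args all ≥0)
  k=0: (−1)^4·120.0000/(24)·0.8452^2·0.5345^4 = +0.291556
  k=1: (−1)^5·120.0000/(120)·0.8452^0·0.5345^6 = -0.023325
d^3_{2,-2}(1.1279) = +0.291556 -0.023325 = +0.268231

d=0.2682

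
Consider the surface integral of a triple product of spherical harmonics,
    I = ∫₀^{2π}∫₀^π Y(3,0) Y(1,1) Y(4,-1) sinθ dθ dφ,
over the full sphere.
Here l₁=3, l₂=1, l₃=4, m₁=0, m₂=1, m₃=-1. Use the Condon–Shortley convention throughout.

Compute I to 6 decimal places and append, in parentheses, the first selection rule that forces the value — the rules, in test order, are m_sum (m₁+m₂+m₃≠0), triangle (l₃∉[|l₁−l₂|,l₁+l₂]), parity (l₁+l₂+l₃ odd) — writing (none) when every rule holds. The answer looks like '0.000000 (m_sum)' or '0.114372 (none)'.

-0.194664 (none)

Rules hold: Σm=0, L=8 even, 2≤4≤4.
N = 7·3·9 = 189
Δ = 0!·6!·2!/9! = 1/252
Racah Σ t=0..0: t=0:+1/36 = 1/36
⇒ 3j(3 1 4; 0 0 0)² = 4/63, sgn +1
Racah Σ t=0..0: t=0:+1/72 = 1/72
⇒ 3j(3 1 4; 0 1 -1)² = 5/126, sgn -1
4πI² = N·(3j₀)²·(3jₘ)² = 10/21
I = -1·√(0.47619/4π) = -0.19466390
No selection rule forces the value: the integral is nonzero (none).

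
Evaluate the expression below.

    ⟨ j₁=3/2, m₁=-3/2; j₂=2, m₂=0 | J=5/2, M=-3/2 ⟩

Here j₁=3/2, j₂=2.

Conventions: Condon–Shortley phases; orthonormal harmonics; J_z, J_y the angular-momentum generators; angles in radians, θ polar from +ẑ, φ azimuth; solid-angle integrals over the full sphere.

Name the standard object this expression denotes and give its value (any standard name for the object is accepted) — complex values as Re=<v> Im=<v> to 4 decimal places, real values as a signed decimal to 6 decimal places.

This is a Clebsch–Gordan (vector-coupling) coefficient.
triangle: 1!·2!·3!/7! = 12/5040
(j±m)!: 0!·3!·2!·2!·1!·4! = 576
prefactor² = (2J+1)·Δ·N² = 288/35
  k=1: −1/(1!·0!·2!·1!·0!·2!) = -1/4
Σ = -1/4  ⇒  CG² = 288/35·(-1/4)² = 18/35
CG = −√(18/35) = -0.717137

Clebsch–Gordan coefficient, −√(18/35) ≈ -0.717137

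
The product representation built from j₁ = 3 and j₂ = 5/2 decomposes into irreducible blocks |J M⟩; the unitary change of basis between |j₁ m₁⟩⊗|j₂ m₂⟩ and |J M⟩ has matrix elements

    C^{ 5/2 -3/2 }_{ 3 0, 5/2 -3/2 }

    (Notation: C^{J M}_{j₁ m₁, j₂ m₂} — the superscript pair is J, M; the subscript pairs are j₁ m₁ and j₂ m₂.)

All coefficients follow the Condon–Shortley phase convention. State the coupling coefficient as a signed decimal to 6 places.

−√(7/30) ≈ -0.483046

triangle: 3!·3!·2!/9! = 72/362880
(j±m)!: 3!·3!·1!·4!·1!·4! = 20736
prefactor² = (2J+1)·Δ·N² = 864/35
  k=0: +1/(0!·3!·3!·1!·0!·1!) = 1/36
  k=1: −1/(1!·2!·2!·0!·1!·2!) = -1/8
Σ = -7/72  ⇒  CG² = 864/35·(-7/72)² = 7/30
CG = −√(7/30) = -0.483046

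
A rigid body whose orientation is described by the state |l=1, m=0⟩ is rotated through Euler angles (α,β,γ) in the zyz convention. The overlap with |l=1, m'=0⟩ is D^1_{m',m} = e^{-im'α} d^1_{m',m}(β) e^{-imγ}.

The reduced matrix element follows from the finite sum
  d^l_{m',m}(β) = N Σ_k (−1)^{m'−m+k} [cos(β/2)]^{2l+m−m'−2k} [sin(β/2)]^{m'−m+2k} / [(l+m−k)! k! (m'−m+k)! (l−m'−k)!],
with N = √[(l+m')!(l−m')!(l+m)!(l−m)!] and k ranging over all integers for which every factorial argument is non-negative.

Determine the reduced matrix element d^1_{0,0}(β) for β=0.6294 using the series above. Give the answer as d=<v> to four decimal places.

d=0.8084

d^1_{0,0}(β=0.6294) via the finite sum:
With c≡cos(β/2)=0.950889 and s≡sin(β/2)=0.309531, N=[1·1·1·1]^{1/2}=1.000000
Admissible k: 0..1 (factorial args all ≥0)
  k=0: (−1)^0·1.0000/(1)·0.9509^2·0.3095^0 = +0.904190
  k=1: (−1)^1·1.0000/(1)·0.9509^0·0.3095^2 = -0.095810
d^1_{0,0}(0.6294) = +0.904190 -0.095810 = +0.808381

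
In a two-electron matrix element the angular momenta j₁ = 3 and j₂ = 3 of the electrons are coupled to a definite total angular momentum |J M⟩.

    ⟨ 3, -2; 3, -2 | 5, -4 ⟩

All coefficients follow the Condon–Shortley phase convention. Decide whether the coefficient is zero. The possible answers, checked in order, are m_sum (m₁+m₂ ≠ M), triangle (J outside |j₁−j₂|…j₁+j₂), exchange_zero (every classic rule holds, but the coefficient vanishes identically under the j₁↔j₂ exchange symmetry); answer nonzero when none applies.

exchange_zero

m-sum: m₁+m₂ = -2+(-2) = -4, M = -4  ✓
triangle: |j₁−j₂| = 0 ≤ J = 5 ≤ j₁+j₂ = 6  ✓
exchange: j₁=j₂ and m₁=m₂, and (−1)^(j₁+j₂−J) = (−1)^1 = −1 forces ⟨j₁m₁;j₂m₂|JM⟩ = −⟨j₂m₂;j₁m₁|JM⟩ = −⟨j₁m₁;j₂m₂|JM⟩ ⇒ the coefficient vanishes identically
Racah sum check: Σ_k collapses to 0 ⇒ CG = 0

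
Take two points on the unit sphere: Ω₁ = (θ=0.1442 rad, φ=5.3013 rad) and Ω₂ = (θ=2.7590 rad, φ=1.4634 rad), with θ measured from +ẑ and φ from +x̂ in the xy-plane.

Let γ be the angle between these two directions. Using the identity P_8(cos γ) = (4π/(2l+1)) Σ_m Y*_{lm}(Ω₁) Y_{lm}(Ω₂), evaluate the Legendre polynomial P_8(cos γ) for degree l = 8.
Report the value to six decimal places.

Summing Y*_{l m}(θ₁,φ₁)·Y_{l m}(θ₂,φ₂) over m ∈ [−8, 8]; prefactor 4π/(2·8+1) = 0.739198:
  term(m=-8) = (0.000000, -0.000000)   from Y*(Ω₁)=(-0.000000, -0.000000), Y(Ω₂)=(0.000127, 0.000147)
  term(m=-7) = (0.000000, -0.000000)   from Y*(Ω₁)=(0.000002, -0.000001), Y(Ω₂)=(0.001320, -0.001412)
  term(m=-6) = (-0.000000, -0.000000)   from Y*(Ω₁)=(0.000042, 0.000017), Y(Ω₂)=(-0.009703, -0.007290)
  term(m=-5) = (-0.000029, -0.000010)   from Y*(Ω₁)=(0.000113, 0.000565), Y(Ω₂)=(-0.027730, 0.046580)
  term(m=-4) = (-0.000901, 0.000335)   from Y*(Ω₁)=(-0.003862, 0.003866), Y(Ω₂)=(0.159916, 0.073261)
  term(m=-3) = (-0.007611, 0.013351)   from Y*(Ω₁)=(-0.037595, -0.007462), Y(Ω₂)=(0.126964, -0.380336)
  term(m=-2) = (0.019107, 0.106095)   from Y*(Ω₁)=(-0.072657, -0.175273), Y(Ω₂)=(-0.555111, -0.121102)
  term(m=-1) = (0.128754, 0.107638)   from Y*(Ω₁)=(0.326319, -0.488517), Y(Ω₂)=(-0.030620, 0.284014)
  term(m=+0) = (-0.301171, 0.000000)   from Y*(Ω₁)=(0.766520, -0.000000), Y(Ω₂)=(-0.392907, 0.000000)
  term(m=+1) = (0.128754, -0.107638)   from Y*(Ω₁)=(-0.326319, -0.488517), Y(Ω₂)=(0.030620, 0.284014)
  term(m=+2) = (0.019107, -0.106095)   from Y*(Ω₁)=(-0.072657, 0.175273), Y(Ω₂)=(-0.555111, 0.121102)
  term(m=+3) = (-0.007611, -0.013351)   from Y*(Ω₁)=(0.037595, -0.007462), Y(Ω₂)=(-0.126964, -0.380336)
  term(m=+4) = (-0.000901, -0.000335)   from Y*(Ω₁)=(-0.003862, -0.003866), Y(Ω₂)=(0.159916, -0.073261)
  term(m=+5) = (-0.000029, 0.000010)   from Y*(Ω₁)=(-0.000113, 0.000565), Y(Ω₂)=(0.027730, 0.046580)
  term(m=+6) = (-0.000000, 0.000000)   from Y*(Ω₁)=(0.000042, -0.000017), Y(Ω₂)=(-0.009703, 0.007290)
  term(m=+7) = (0.000000, 0.000000)   from Y*(Ω₁)=(-0.000002, -0.000001), Y(Ω₂)=(-0.001320, -0.001412)
  term(m=+8) = (0.000000, 0.000000)   from Y*(Ω₁)=(-0.000000, 0.000000), Y(Ω₂)=(0.000127, -0.000147)
Accumulated sum (-0.022534, -0.000000); after 4π/(2l+1) scaling, (-0.016657, -0.000000) ⇒ P_8 = -0.016657

-0.016657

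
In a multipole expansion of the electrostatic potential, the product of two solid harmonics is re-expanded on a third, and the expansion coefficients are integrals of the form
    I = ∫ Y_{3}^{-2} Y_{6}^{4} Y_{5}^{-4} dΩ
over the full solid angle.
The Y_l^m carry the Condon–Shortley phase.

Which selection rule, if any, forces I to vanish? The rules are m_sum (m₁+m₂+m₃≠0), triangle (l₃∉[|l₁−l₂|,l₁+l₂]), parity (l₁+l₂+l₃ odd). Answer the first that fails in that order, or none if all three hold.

m_sum

Σmᵢ = -2  ✗
l₃∈[|l₁−l₂|,l₁+l₂]=[3,9], have l₃=5
Σlᵢ = 14 ⇒ even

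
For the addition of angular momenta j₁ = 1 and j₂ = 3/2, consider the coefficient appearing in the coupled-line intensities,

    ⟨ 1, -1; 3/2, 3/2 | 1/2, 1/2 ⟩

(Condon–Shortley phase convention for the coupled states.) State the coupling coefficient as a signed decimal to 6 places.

+0.707107

triangle: 2!*0!*1!/4! = 2/24
(j±m)!: 0!*2!*3!*0!*1!*0! = 12
prefactor² = (2J+1)*Δ*N² = 2
  k=2: +1/(2!*0!*0!*1!*0!*0!) = 1/2
Σ = 1/2  ⇒  CG² = 2*(1/2)² = 1/2
CG = +√(1/2) = +0.707107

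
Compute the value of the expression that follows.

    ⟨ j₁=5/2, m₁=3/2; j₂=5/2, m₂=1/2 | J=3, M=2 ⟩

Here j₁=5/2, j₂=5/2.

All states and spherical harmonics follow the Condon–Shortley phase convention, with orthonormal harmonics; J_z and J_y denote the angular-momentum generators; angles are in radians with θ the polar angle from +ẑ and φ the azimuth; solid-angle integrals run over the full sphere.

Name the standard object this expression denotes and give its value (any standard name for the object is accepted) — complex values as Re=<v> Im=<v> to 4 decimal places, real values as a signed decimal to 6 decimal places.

This is a Clebsch–Gordan (vector-coupling) coefficient.
j₁+j₂−J=2  J+j₁−j₂=3  J−j₁+j₂=3  j₁+j₂+J+1=9
(j₁±m₁, j₂±m₂, J±M) = (4,1,3,2,5,1)
P² = 48
sum k=0..1:
  [0] +1/24 = 1/24
  [1] −1/12 = -1/12
S = -1/24
C² = P²·S² = 1/12 ; C = -0.288675

Clebsch–Gordan coefficient, −√(1/12) ≈ -0.288675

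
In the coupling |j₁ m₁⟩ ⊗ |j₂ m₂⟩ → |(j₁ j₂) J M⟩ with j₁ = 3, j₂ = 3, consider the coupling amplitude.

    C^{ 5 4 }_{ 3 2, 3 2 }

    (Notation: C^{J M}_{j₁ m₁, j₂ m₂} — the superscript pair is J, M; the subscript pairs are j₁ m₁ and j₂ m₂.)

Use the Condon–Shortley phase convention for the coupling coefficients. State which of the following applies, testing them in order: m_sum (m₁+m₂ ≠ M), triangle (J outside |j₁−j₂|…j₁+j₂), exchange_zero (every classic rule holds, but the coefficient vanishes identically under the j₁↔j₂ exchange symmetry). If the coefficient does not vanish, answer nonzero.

exchange_zero

m-sum: m₁+m₂ = 2+2 = 4, M = 4  ✓
triangle: |j₁−j₂| = 0 ≤ J = 5 ≤ j₁+j₂ = 6  ✓
exchange: j₁=j₂ and m₁=m₂, and (−1)^(j₁+j₂−J) = (−1)^1 = −1 forces ⟨j₁m₁;j₂m₂|JM⟩ = −⟨j₂m₂;j₁m₁|JM⟩ = −⟨j₁m₁;j₂m₂|JM⟩ ⇒ the coefficient vanishes identically
Racah sum check: Σ_k collapses to 0 ⇒ CG = 0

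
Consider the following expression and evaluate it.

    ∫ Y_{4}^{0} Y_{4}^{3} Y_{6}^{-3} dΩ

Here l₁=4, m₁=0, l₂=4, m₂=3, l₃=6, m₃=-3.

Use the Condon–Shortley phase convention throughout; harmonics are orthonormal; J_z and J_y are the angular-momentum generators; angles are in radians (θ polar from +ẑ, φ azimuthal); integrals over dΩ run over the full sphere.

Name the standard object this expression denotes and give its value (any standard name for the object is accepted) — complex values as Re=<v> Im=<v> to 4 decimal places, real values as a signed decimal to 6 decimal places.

Gaunt coefficient, +0.123195

This is a Gaunt coefficient — the integral of a triple product of spherical harmonics over the sphere.
m-sum 0 ✓  L=14 even ✓  0≤6≤8 ✓
Π(2lᵢ+1) = 9×9×13 = 1053
triangle coeff Δ(4,4,6) = 1/1261260
Σ_t [0,2]: t=0:+1/4608 t=1:−1/1296 t=2:+1/4608 = -7/20736
(3j)²=20/1287 [(4 4 6; 0 0 0)], sign=-1
Σ_t [1,2]: t=1:−1/25920 t=2:+1/11520 = 1/20736
(3j)²=5/429 [(4 4 6; 0 3 -3)], sign=-1
⇒ 4πI² = 300/1573
I = (+1)√(300/1573/(4π)) = 0.12319450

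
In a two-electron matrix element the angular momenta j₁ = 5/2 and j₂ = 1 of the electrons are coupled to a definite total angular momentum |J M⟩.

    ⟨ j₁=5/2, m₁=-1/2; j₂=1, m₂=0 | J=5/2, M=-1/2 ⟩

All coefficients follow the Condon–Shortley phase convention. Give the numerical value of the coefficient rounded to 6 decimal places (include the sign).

√[6·1!4!1!/7! · 2!3!1!1!2!3!] = √(144/35)
  +(−1)^0/∏(0,1,3,1,1,0)! = 1/6  (running 1/6)
  +(−1)^1/∏(1,0,2,0,2,1)! = -1/4  (running -1/12)
⟨..|..⟩ = √(144/35)·(-1/12) = -0.169031

-0.169031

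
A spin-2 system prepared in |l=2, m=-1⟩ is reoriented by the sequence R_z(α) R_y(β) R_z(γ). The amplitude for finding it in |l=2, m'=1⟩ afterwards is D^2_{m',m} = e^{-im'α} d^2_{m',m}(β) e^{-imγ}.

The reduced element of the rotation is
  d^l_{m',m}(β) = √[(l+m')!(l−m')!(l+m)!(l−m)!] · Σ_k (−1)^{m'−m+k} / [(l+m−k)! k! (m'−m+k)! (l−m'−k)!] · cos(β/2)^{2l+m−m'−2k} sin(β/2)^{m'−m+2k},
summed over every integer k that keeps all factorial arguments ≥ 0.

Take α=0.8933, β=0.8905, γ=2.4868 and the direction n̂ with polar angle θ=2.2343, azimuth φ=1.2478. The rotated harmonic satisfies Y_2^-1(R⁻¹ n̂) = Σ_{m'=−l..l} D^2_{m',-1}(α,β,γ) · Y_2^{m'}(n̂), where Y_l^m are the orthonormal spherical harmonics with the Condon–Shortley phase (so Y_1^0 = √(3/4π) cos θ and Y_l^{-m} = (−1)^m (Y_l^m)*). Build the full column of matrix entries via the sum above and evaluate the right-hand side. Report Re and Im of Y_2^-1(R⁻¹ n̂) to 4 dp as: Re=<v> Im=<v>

Re=-0.0840 Im=0.1143

Need the full column D^2_{m',-1} for m'=−2..2 at α=0.8933, β=0.8905, γ=2.4868.
cos(β/2)=0.902503, sin(β/2)=0.430684
d^2_{-2,-1}: single k=1 term ⇒ +0.633190;  D = -0.269121-0.573152i
d^2_{-1,-1}: k∈[0..1] ⇒ +0.663429 -0.453247 = +0.210182;  D = -0.204232-0.049656i
d^2_{0,-1}: k∈[0..1] ⇒ -0.775497 +0.176603 = -0.598893;  D = +0.475027-0.364723i
d^2_{1,-1}: k∈[0..1] ⇒ +0.453247 -0.034406 = +0.418841;  D = -0.009508+0.418733i
d^2_{2,-1}: single k=0 term ⇒ -0.144196;  D = -0.110269-0.092916i
Y_2^{m'}(θ=2.2343,φ=1.2478) and Σ D·Y over m':
  (-0.2691-0.5732i)·(-0.1914-0.1443i)  (-0.2042-0.0497i)·(-0.1190+0.3555i)  (+0.4750-0.3647i)·(+0.0435+0.0000i)  (-0.0095+0.4187i)·(+0.1190+0.3555i)  (-0.1103-0.0929i)·(-0.1914+0.1443i)
Y_2^-1(R⁻¹ n̂) = -0.084043+0.114330i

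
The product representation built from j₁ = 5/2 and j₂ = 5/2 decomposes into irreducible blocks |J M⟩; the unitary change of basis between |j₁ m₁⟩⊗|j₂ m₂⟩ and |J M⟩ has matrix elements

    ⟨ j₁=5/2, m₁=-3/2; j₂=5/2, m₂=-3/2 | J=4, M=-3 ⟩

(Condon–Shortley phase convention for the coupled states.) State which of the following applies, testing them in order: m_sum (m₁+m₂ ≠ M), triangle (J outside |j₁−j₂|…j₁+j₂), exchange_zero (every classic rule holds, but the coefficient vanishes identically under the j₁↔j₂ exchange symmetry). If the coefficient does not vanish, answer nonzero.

exchange_zero

m-sum: m₁+m₂ = -3/2+(-3/2) = -3, M = -3  ✓
triangle: |j₁−j₂| = 0 ≤ J = 4 ≤ j₁+j₂ = 5  ✓
exchange: j₁=j₂ and m₁=m₂, and (−1)^(j₁+j₂−J) = (−1)^1 = −1 forces ⟨j₁m₁;j₂m₂|JM⟩ = −⟨j₂m₂;j₁m₁|JM⟩ = −⟨j₁m₁;j₂m₂|JM⟩ ⇒ the coefficient vanishes identically
Racah sum check: Σ_k collapses to 0 ⇒ CG = 0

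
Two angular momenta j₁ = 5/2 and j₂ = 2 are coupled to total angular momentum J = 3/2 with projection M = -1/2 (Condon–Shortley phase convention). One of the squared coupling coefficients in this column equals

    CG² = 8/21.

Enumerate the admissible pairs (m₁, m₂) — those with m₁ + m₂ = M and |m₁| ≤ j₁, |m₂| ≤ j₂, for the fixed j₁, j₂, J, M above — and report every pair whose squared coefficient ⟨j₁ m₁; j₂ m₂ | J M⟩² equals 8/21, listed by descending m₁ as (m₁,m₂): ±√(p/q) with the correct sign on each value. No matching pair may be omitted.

Admissible pairs with m₁+m₂ = M = -1/2: (-5/2,2), (-3/2,1), (-1/2,0), (1/2,-1), (3/2,-2)
  (m₁,m₂)=(3/2,-2): CG² = 32/105, CG = +√(32/105)
  (m₁,m₂)=(1/2,-1): CG² = 5/21, CG = −√(5/21)
  (m₁,m₂)=(-1/2,0): CG² = 2/35, CG = +√(2/35)
  (m₁,m₂)=(-3/2,1): CG² = 2/105, CG = +√(2/105)
  (m₁,m₂)=(-5/2,2): CG² = 8/21, CG = −√(8/21)   ← matches the target
Pairs with CG² = 8/21: (-5/2,2): −√(8/21)

(-5/2,2): −√(8/21)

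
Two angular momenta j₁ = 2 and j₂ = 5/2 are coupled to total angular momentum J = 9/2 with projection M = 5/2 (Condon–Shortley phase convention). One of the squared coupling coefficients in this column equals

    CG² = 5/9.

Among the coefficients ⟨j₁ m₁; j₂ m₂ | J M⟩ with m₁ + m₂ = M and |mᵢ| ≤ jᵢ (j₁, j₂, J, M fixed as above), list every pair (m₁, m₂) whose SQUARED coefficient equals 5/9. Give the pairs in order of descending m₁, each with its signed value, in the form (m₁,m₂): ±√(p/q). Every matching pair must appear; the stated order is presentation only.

(1,3/2): +√(5/9)

Admissible pairs with m₁+m₂ = M = 5/2: (0,5/2), (1,3/2), (2,1/2)
  (m₁,m₂)=(2,1/2): CG² = 5/18, CG = +√(5/18)
  (m₁,m₂)=(1,3/2): CG² = 5/9, CG = +√(5/9)   ← matches the target
  (m₁,m₂)=(0,5/2): CG² = 1/6, CG = +√(1/6)
Pairs with CG² = 5/9: (1,3/2): +√(5/9)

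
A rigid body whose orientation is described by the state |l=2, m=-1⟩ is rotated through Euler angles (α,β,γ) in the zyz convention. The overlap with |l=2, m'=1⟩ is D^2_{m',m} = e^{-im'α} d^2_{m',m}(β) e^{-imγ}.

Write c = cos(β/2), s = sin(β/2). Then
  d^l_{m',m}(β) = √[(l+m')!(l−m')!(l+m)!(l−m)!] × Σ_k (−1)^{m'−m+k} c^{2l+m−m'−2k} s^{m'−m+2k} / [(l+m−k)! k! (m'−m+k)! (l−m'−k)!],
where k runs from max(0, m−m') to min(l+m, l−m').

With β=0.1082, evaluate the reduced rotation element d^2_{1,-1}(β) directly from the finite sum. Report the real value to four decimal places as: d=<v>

d^2_{1,-1}(β=0.1082) via the finite sum:
Half-angle: c=0.998537, s=0.054074. N=√(6·1·1·6)=6.000000
The bounds max(0,m−m')=0 and min(l+m,l−m')=1 give 2 terms
  k=0: (−1)^2·6.0000/(2)·0.9985^2·0.0541^2 = +0.008746
  k=1: (−1)^3·6.0000/(6)·0.9985^0·0.0541^4 = -0.000009
d^2_{1,-1}(0.1082) = +0.008746 -0.000009 = +0.008738

d=0.0087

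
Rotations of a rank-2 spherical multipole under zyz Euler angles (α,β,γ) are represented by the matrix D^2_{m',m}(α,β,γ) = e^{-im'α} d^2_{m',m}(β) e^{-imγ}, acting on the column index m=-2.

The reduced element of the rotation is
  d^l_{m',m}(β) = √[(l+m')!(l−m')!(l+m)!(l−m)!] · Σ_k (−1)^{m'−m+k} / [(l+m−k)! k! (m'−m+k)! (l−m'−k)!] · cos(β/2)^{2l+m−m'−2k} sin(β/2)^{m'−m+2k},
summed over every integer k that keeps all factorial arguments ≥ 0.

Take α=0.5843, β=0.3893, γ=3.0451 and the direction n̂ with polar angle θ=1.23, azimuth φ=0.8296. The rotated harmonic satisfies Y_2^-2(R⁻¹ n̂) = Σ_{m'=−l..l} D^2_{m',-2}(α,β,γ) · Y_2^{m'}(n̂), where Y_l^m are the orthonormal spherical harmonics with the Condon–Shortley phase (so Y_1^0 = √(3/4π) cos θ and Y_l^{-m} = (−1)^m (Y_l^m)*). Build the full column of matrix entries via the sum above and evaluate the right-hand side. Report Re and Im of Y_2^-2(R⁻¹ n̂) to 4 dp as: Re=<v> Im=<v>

Re=0.1517 Im=-0.1592

Need the full column D^2_{m',-2} for m'=−2..2 at α=0.5843, β=0.3893, γ=3.0451.
cos(β/2)=0.981115, sin(β/2)=0.193423
d^2_{-2,-2}: single k=0 term ⇒ +0.926575;  D = +0.519493+0.767247i
d^2_{-1,-2}: single k=0 term ⇒ -0.365341;  D = -0.337725-0.139343i
d^2_{0,-2}: single k=0 term ⇒ +0.088213;  D = +0.086575-0.016918i
d^2_{1,-2}: single k=0 term ⇒ -0.014200;  D = -0.010122+0.009959i
d^2_{2,-2}: single k=0 term ⇒ +0.001400;  D = +0.000291-0.001369i
Y_2^{m'}(θ=1.23,φ=0.8296) and Σ D·Y over m':
  (+0.5195+0.7672i)·(-0.0303-0.3418i)  (-0.3377-0.1393i)·(+0.1643-0.1795i)  (+0.0866-0.0169i)·(-0.2097+0.0000i)  (-0.0101+0.0100i)·(-0.1643-0.1795i)  (+0.0003-0.0014i)·(-0.0303+0.3418i)
Y_2^-2(R⁻¹ n̂) = +0.151742-0.159194i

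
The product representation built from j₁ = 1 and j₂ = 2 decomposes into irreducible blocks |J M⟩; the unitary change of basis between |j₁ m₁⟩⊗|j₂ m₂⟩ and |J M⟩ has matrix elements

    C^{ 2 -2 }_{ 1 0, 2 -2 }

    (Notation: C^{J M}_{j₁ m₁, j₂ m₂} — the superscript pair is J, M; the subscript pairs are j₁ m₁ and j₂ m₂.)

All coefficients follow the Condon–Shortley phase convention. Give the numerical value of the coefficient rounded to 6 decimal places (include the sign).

+0.816497

j₁+j₂−J=1  J+j₁−j₂=1  J−j₁+j₂=3  j₁+j₂+J+1=6
(j₁±m₁, j₂±m₂, J±M) = (1,1,0,4,0,4)
P² = 24
sum k=0..0:
  [0] +1/6 = 1/6
S = 1/6
C² = P²·S² = 2/3 ; C = +0.816497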